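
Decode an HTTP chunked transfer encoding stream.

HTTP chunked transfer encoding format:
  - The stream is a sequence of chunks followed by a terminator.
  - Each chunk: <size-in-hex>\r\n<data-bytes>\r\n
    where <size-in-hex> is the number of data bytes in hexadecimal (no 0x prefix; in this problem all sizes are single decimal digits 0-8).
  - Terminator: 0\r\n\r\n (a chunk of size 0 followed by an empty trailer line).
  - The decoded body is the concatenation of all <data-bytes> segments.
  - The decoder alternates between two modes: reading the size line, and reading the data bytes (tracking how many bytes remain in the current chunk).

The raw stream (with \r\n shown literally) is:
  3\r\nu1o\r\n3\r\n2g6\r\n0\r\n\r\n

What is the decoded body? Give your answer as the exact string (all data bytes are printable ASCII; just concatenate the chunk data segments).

Chunk 1: stream[0..1]='3' size=0x3=3, data at stream[3..6]='u1o' -> body[0..3], body so far='u1o'
Chunk 2: stream[8..9]='3' size=0x3=3, data at stream[11..14]='2g6' -> body[3..6], body so far='u1o2g6'
Chunk 3: stream[16..17]='0' size=0 (terminator). Final body='u1o2g6' (6 bytes)

Answer: u1o2g6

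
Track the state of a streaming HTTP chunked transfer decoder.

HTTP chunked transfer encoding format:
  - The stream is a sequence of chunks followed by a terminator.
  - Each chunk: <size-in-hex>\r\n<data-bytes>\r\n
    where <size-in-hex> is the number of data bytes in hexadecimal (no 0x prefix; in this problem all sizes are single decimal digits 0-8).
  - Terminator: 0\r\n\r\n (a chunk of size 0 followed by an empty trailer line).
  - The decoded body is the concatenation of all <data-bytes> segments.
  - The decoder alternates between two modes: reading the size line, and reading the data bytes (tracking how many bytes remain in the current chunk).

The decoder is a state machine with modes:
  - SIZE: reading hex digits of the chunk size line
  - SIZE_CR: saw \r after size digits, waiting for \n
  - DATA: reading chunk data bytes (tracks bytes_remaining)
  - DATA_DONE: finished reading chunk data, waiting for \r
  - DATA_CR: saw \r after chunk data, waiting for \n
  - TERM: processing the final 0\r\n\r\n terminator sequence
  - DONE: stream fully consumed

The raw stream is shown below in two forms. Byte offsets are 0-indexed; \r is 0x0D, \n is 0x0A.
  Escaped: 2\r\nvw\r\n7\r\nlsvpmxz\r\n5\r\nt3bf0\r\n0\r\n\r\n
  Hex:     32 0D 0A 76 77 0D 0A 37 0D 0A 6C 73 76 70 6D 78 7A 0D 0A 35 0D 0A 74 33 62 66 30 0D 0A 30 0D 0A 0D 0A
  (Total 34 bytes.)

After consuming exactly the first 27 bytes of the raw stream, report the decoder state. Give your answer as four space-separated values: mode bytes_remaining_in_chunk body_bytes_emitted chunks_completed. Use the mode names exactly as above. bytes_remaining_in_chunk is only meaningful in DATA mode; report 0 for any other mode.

Answer: DATA_DONE 0 14 2

Derivation:
Byte 0 = '2': mode=SIZE remaining=0 emitted=0 chunks_done=0
Byte 1 = 0x0D: mode=SIZE_CR remaining=0 emitted=0 chunks_done=0
Byte 2 = 0x0A: mode=DATA remaining=2 emitted=0 chunks_done=0
Byte 3 = 'v': mode=DATA remaining=1 emitted=1 chunks_done=0
Byte 4 = 'w': mode=DATA_DONE remaining=0 emitted=2 chunks_done=0
Byte 5 = 0x0D: mode=DATA_CR remaining=0 emitted=2 chunks_done=0
Byte 6 = 0x0A: mode=SIZE remaining=0 emitted=2 chunks_done=1
Byte 7 = '7': mode=SIZE remaining=0 emitted=2 chunks_done=1
Byte 8 = 0x0D: mode=SIZE_CR remaining=0 emitted=2 chunks_done=1
Byte 9 = 0x0A: mode=DATA remaining=7 emitted=2 chunks_done=1
Byte 10 = 'l': mode=DATA remaining=6 emitted=3 chunks_done=1
Byte 11 = 's': mode=DATA remaining=5 emitted=4 chunks_done=1
Byte 12 = 'v': mode=DATA remaining=4 emitted=5 chunks_done=1
Byte 13 = 'p': mode=DATA remaining=3 emitted=6 chunks_done=1
Byte 14 = 'm': mode=DATA remaining=2 emitted=7 chunks_done=1
Byte 15 = 'x': mode=DATA remaining=1 emitted=8 chunks_done=1
Byte 16 = 'z': mode=DATA_DONE remaining=0 emitted=9 chunks_done=1
Byte 17 = 0x0D: mode=DATA_CR remaining=0 emitted=9 chunks_done=1
Byte 18 = 0x0A: mode=SIZE remaining=0 emitted=9 chunks_done=2
Byte 19 = '5': mode=SIZE remaining=0 emitted=9 chunks_done=2
Byte 20 = 0x0D: mode=SIZE_CR remaining=0 emitted=9 chunks_done=2
Byte 21 = 0x0A: mode=DATA remaining=5 emitted=9 chunks_done=2
Byte 22 = 't': mode=DATA remaining=4 emitted=10 chunks_done=2
Byte 23 = '3': mode=DATA remaining=3 emitted=11 chunks_done=2
Byte 24 = 'b': mode=DATA remaining=2 emitted=12 chunks_done=2
Byte 25 = 'f': mode=DATA remaining=1 emitted=13 chunks_done=2
Byte 26 = '0': mode=DATA_DONE remaining=0 emitted=14 chunks_done=2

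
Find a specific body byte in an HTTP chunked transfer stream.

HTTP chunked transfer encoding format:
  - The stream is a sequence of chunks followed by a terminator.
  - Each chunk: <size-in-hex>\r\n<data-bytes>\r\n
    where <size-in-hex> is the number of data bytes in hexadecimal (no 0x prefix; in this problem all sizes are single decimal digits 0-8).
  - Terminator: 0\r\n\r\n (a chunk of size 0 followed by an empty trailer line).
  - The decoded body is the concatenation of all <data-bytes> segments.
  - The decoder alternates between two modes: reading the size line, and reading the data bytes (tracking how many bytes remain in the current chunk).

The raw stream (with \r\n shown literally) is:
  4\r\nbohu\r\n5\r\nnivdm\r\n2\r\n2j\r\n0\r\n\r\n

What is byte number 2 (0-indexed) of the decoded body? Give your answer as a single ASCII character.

Answer: h

Derivation:
Chunk 1: stream[0..1]='4' size=0x4=4, data at stream[3..7]='bohu' -> body[0..4], body so far='bohu'
Chunk 2: stream[9..10]='5' size=0x5=5, data at stream[12..17]='nivdm' -> body[4..9], body so far='bohunivdm'
Chunk 3: stream[19..20]='2' size=0x2=2, data at stream[22..24]='2j' -> body[9..11], body so far='bohunivdm2j'
Chunk 4: stream[26..27]='0' size=0 (terminator). Final body='bohunivdm2j' (11 bytes)
Body byte 2 = 'h'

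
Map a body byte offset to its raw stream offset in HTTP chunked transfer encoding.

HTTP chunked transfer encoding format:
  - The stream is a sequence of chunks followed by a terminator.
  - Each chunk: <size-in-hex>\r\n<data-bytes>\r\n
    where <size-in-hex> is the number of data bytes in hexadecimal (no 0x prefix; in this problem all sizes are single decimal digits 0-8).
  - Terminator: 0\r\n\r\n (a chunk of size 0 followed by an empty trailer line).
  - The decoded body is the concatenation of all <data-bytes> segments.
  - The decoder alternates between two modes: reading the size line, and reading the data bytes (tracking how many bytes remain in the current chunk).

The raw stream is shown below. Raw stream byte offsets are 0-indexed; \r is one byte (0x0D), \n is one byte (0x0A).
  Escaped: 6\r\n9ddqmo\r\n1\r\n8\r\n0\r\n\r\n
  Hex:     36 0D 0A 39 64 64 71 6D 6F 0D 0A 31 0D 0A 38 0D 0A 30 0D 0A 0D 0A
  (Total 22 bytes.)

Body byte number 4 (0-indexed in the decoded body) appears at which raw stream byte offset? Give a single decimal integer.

Chunk 1: stream[0..1]='6' size=0x6=6, data at stream[3..9]='9ddqmo' -> body[0..6], body so far='9ddqmo'
Chunk 2: stream[11..12]='1' size=0x1=1, data at stream[14..15]='8' -> body[6..7], body so far='9ddqmo8'
Chunk 3: stream[17..18]='0' size=0 (terminator). Final body='9ddqmo8' (7 bytes)
Body byte 4 at stream offset 7

Answer: 7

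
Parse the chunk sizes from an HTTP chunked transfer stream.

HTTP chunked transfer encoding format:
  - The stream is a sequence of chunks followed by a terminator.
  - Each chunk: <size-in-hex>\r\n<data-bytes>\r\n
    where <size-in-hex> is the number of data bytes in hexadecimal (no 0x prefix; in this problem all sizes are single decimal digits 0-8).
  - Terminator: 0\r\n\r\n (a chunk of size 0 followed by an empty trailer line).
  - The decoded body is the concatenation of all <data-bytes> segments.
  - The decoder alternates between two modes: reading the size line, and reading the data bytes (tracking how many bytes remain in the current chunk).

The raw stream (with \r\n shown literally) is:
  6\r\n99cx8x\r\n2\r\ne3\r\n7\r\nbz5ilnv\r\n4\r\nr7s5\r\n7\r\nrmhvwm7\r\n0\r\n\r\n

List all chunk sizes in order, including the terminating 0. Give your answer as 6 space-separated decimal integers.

Chunk 1: stream[0..1]='6' size=0x6=6, data at stream[3..9]='99cx8x' -> body[0..6], body so far='99cx8x'
Chunk 2: stream[11..12]='2' size=0x2=2, data at stream[14..16]='e3' -> body[6..8], body so far='99cx8xe3'
Chunk 3: stream[18..19]='7' size=0x7=7, data at stream[21..28]='bz5ilnv' -> body[8..15], body so far='99cx8xe3bz5ilnv'
Chunk 4: stream[30..31]='4' size=0x4=4, data at stream[33..37]='r7s5' -> body[15..19], body so far='99cx8xe3bz5ilnvr7s5'
Chunk 5: stream[39..40]='7' size=0x7=7, data at stream[42..49]='rmhvwm7' -> body[19..26], body so far='99cx8xe3bz5ilnvr7s5rmhvwm7'
Chunk 6: stream[51..52]='0' size=0 (terminator). Final body='99cx8xe3bz5ilnvr7s5rmhvwm7' (26 bytes)

Answer: 6 2 7 4 7 0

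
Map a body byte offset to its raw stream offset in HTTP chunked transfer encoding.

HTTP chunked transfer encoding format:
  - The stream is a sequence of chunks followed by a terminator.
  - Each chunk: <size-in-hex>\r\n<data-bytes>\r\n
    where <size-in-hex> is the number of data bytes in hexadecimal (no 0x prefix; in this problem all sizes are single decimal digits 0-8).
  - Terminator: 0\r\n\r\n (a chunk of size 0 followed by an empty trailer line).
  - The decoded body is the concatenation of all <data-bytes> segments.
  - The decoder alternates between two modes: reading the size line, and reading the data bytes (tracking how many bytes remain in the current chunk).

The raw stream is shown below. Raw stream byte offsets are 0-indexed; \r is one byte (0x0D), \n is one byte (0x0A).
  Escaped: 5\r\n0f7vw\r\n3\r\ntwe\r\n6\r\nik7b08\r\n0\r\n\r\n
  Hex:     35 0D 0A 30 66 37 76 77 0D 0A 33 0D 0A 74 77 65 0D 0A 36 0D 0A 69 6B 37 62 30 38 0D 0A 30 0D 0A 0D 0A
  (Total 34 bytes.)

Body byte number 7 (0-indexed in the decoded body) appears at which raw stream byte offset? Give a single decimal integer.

Answer: 15

Derivation:
Chunk 1: stream[0..1]='5' size=0x5=5, data at stream[3..8]='0f7vw' -> body[0..5], body so far='0f7vw'
Chunk 2: stream[10..11]='3' size=0x3=3, data at stream[13..16]='twe' -> body[5..8], body so far='0f7vwtwe'
Chunk 3: stream[18..19]='6' size=0x6=6, data at stream[21..27]='ik7b08' -> body[8..14], body so far='0f7vwtweik7b08'
Chunk 4: stream[29..30]='0' size=0 (terminator). Final body='0f7vwtweik7b08' (14 bytes)
Body byte 7 at stream offset 15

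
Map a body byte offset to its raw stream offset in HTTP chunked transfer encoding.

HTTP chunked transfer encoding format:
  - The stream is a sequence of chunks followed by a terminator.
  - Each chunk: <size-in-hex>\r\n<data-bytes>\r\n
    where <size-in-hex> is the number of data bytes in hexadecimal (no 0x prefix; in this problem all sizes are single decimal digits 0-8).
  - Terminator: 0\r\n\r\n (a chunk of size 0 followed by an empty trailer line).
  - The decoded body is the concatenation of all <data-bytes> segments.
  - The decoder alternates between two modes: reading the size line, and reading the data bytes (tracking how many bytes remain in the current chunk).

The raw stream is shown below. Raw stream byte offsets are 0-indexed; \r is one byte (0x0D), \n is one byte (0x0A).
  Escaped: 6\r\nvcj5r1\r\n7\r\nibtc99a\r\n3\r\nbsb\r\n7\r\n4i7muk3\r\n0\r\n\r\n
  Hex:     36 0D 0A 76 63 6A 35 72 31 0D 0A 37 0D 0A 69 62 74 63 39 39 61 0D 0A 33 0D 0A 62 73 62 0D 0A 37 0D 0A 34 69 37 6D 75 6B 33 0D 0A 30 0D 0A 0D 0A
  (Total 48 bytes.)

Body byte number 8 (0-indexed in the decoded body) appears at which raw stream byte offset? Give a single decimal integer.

Answer: 16

Derivation:
Chunk 1: stream[0..1]='6' size=0x6=6, data at stream[3..9]='vcj5r1' -> body[0..6], body so far='vcj5r1'
Chunk 2: stream[11..12]='7' size=0x7=7, data at stream[14..21]='ibtc99a' -> body[6..13], body so far='vcj5r1ibtc99a'
Chunk 3: stream[23..24]='3' size=0x3=3, data at stream[26..29]='bsb' -> body[13..16], body so far='vcj5r1ibtc99absb'
Chunk 4: stream[31..32]='7' size=0x7=7, data at stream[34..41]='4i7muk3' -> body[16..23], body so far='vcj5r1ibtc99absb4i7muk3'
Chunk 5: stream[43..44]='0' size=0 (terminator). Final body='vcj5r1ibtc99absb4i7muk3' (23 bytes)
Body byte 8 at stream offset 16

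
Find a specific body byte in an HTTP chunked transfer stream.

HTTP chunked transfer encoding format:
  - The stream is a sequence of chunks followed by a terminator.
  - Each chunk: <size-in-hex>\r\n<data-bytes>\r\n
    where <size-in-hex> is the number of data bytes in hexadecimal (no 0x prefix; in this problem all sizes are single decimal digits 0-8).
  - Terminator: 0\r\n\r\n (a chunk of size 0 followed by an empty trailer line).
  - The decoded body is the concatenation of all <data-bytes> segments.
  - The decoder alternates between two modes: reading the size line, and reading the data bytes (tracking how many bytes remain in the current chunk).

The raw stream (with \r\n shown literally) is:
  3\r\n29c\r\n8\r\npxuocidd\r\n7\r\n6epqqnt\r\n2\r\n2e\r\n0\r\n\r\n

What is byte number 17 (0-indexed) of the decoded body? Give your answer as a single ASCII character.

Chunk 1: stream[0..1]='3' size=0x3=3, data at stream[3..6]='29c' -> body[0..3], body so far='29c'
Chunk 2: stream[8..9]='8' size=0x8=8, data at stream[11..19]='pxuocidd' -> body[3..11], body so far='29cpxuocidd'
Chunk 3: stream[21..22]='7' size=0x7=7, data at stream[24..31]='6epqqnt' -> body[11..18], body so far='29cpxuocidd6epqqnt'
Chunk 4: stream[33..34]='2' size=0x2=2, data at stream[36..38]='2e' -> body[18..20], body so far='29cpxuocidd6epqqnt2e'
Chunk 5: stream[40..41]='0' size=0 (terminator). Final body='29cpxuocidd6epqqnt2e' (20 bytes)
Body byte 17 = 't'

Answer: t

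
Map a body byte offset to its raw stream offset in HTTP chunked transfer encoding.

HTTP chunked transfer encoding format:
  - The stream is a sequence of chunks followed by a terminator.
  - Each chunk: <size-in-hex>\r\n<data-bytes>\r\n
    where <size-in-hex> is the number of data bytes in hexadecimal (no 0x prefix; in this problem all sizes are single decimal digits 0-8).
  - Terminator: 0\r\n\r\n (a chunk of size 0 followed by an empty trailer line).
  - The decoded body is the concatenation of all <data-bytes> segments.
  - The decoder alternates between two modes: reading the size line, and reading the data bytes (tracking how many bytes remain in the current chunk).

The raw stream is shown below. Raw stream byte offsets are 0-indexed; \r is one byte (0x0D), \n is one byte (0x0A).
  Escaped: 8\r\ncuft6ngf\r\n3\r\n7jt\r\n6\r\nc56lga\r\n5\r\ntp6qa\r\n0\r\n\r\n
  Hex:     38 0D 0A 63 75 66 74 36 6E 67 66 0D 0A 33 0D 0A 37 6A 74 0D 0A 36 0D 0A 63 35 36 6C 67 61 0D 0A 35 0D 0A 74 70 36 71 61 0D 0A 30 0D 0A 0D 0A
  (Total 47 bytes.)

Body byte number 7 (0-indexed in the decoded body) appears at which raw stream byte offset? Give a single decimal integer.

Chunk 1: stream[0..1]='8' size=0x8=8, data at stream[3..11]='cuft6ngf' -> body[0..8], body so far='cuft6ngf'
Chunk 2: stream[13..14]='3' size=0x3=3, data at stream[16..19]='7jt' -> body[8..11], body so far='cuft6ngf7jt'
Chunk 3: stream[21..22]='6' size=0x6=6, data at stream[24..30]='c56lga' -> body[11..17], body so far='cuft6ngf7jtc56lga'
Chunk 4: stream[32..33]='5' size=0x5=5, data at stream[35..40]='tp6qa' -> body[17..22], body so far='cuft6ngf7jtc56lgatp6qa'
Chunk 5: stream[42..43]='0' size=0 (terminator). Final body='cuft6ngf7jtc56lgatp6qa' (22 bytes)
Body byte 7 at stream offset 10

Answer: 10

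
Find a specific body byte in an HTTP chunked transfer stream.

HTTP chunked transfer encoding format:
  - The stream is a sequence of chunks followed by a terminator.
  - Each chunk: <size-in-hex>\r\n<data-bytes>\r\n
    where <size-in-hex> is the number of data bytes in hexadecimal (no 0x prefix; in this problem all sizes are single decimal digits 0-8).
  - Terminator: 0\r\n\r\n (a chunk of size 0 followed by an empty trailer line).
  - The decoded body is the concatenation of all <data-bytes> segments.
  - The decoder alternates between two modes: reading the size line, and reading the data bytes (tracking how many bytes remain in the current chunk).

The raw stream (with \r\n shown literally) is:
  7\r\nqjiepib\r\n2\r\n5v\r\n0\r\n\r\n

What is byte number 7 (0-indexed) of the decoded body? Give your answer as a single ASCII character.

Chunk 1: stream[0..1]='7' size=0x7=7, data at stream[3..10]='qjiepib' -> body[0..7], body so far='qjiepib'
Chunk 2: stream[12..13]='2' size=0x2=2, data at stream[15..17]='5v' -> body[7..9], body so far='qjiepib5v'
Chunk 3: stream[19..20]='0' size=0 (terminator). Final body='qjiepib5v' (9 bytes)
Body byte 7 = '5'

Answer: 5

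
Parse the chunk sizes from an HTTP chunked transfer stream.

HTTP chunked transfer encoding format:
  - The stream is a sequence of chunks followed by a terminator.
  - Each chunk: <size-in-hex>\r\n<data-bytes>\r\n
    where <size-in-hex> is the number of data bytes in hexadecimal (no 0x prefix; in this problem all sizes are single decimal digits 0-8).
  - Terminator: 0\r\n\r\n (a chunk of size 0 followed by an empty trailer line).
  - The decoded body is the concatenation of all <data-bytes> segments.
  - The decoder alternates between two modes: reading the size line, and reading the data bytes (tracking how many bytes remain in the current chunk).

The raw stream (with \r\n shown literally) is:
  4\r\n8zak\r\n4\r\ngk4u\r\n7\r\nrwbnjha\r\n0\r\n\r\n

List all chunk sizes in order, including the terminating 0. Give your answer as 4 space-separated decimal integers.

Chunk 1: stream[0..1]='4' size=0x4=4, data at stream[3..7]='8zak' -> body[0..4], body so far='8zak'
Chunk 2: stream[9..10]='4' size=0x4=4, data at stream[12..16]='gk4u' -> body[4..8], body so far='8zakgk4u'
Chunk 3: stream[18..19]='7' size=0x7=7, data at stream[21..28]='rwbnjha' -> body[8..15], body so far='8zakgk4urwbnjha'
Chunk 4: stream[30..31]='0' size=0 (terminator). Final body='8zakgk4urwbnjha' (15 bytes)

Answer: 4 4 7 0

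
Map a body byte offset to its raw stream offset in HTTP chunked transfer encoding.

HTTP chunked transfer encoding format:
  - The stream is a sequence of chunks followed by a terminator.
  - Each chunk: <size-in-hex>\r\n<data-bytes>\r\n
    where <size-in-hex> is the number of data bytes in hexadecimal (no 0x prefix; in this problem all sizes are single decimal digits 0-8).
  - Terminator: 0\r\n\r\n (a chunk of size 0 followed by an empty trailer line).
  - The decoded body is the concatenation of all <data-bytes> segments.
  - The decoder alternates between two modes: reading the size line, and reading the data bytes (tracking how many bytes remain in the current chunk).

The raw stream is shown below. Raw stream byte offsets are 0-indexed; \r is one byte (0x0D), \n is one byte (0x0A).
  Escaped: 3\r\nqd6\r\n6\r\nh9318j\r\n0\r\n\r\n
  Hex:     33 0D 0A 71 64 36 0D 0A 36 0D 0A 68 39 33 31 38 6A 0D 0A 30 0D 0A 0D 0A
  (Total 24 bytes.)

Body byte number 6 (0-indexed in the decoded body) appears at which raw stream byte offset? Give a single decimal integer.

Chunk 1: stream[0..1]='3' size=0x3=3, data at stream[3..6]='qd6' -> body[0..3], body so far='qd6'
Chunk 2: stream[8..9]='6' size=0x6=6, data at stream[11..17]='h9318j' -> body[3..9], body so far='qd6h9318j'
Chunk 3: stream[19..20]='0' size=0 (terminator). Final body='qd6h9318j' (9 bytes)
Body byte 6 at stream offset 14

Answer: 14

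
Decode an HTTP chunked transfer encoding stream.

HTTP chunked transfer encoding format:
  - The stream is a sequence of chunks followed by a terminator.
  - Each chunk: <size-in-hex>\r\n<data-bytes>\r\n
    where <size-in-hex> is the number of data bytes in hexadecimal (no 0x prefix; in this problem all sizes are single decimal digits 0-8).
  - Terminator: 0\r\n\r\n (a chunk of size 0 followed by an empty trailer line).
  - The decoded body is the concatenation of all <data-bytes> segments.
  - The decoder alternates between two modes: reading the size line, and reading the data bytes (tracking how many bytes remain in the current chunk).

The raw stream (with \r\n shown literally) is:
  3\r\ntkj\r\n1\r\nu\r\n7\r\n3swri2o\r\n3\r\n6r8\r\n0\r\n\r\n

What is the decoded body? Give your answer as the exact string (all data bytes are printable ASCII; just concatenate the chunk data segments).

Chunk 1: stream[0..1]='3' size=0x3=3, data at stream[3..6]='tkj' -> body[0..3], body so far='tkj'
Chunk 2: stream[8..9]='1' size=0x1=1, data at stream[11..12]='u' -> body[3..4], body so far='tkju'
Chunk 3: stream[14..15]='7' size=0x7=7, data at stream[17..24]='3swri2o' -> body[4..11], body so far='tkju3swri2o'
Chunk 4: stream[26..27]='3' size=0x3=3, data at stream[29..32]='6r8' -> body[11..14], body so far='tkju3swri2o6r8'
Chunk 5: stream[34..35]='0' size=0 (terminator). Final body='tkju3swri2o6r8' (14 bytes)

Answer: tkju3swri2o6r8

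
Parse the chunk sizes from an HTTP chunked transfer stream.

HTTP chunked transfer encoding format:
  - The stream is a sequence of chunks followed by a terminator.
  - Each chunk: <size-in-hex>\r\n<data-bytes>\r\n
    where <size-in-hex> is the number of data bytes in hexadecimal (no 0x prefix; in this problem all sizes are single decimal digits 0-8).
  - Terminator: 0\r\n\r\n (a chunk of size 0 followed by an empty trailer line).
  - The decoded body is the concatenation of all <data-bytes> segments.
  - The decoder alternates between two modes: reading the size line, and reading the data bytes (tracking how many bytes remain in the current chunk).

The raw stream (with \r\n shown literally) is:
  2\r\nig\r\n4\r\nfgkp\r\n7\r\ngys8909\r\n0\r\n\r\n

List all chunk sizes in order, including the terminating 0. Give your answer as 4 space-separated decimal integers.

Answer: 2 4 7 0

Derivation:
Chunk 1: stream[0..1]='2' size=0x2=2, data at stream[3..5]='ig' -> body[0..2], body so far='ig'
Chunk 2: stream[7..8]='4' size=0x4=4, data at stream[10..14]='fgkp' -> body[2..6], body so far='igfgkp'
Chunk 3: stream[16..17]='7' size=0x7=7, data at stream[19..26]='gys8909' -> body[6..13], body so far='igfgkpgys8909'
Chunk 4: stream[28..29]='0' size=0 (terminator). Final body='igfgkpgys8909' (13 bytes)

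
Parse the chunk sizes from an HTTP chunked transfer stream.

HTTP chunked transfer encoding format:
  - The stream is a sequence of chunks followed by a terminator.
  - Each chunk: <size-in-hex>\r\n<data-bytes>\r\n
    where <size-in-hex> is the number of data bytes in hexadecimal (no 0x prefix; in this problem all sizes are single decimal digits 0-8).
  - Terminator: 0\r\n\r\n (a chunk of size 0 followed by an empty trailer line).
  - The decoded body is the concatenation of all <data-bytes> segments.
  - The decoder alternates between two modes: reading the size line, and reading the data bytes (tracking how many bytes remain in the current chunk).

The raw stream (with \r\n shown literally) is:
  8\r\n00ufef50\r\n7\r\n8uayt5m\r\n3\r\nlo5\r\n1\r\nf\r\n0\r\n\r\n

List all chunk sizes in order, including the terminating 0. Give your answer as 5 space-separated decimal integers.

Chunk 1: stream[0..1]='8' size=0x8=8, data at stream[3..11]='00ufef50' -> body[0..8], body so far='00ufef50'
Chunk 2: stream[13..14]='7' size=0x7=7, data at stream[16..23]='8uayt5m' -> body[8..15], body so far='00ufef508uayt5m'
Chunk 3: stream[25..26]='3' size=0x3=3, data at stream[28..31]='lo5' -> body[15..18], body so far='00ufef508uayt5mlo5'
Chunk 4: stream[33..34]='1' size=0x1=1, data at stream[36..37]='f' -> body[18..19], body so far='00ufef508uayt5mlo5f'
Chunk 5: stream[39..40]='0' size=0 (terminator). Final body='00ufef508uayt5mlo5f' (19 bytes)

Answer: 8 7 3 1 0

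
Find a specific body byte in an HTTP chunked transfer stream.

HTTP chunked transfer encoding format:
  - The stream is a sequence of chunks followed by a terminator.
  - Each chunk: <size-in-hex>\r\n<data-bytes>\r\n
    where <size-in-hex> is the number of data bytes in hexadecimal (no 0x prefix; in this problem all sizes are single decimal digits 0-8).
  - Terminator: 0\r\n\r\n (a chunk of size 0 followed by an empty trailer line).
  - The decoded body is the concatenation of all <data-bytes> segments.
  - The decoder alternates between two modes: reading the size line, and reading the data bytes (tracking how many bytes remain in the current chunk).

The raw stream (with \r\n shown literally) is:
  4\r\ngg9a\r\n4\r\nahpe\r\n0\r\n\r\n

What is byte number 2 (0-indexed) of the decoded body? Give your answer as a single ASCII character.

Answer: 9

Derivation:
Chunk 1: stream[0..1]='4' size=0x4=4, data at stream[3..7]='gg9a' -> body[0..4], body so far='gg9a'
Chunk 2: stream[9..10]='4' size=0x4=4, data at stream[12..16]='ahpe' -> body[4..8], body so far='gg9aahpe'
Chunk 3: stream[18..19]='0' size=0 (terminator). Final body='gg9aahpe' (8 bytes)
Body byte 2 = '9'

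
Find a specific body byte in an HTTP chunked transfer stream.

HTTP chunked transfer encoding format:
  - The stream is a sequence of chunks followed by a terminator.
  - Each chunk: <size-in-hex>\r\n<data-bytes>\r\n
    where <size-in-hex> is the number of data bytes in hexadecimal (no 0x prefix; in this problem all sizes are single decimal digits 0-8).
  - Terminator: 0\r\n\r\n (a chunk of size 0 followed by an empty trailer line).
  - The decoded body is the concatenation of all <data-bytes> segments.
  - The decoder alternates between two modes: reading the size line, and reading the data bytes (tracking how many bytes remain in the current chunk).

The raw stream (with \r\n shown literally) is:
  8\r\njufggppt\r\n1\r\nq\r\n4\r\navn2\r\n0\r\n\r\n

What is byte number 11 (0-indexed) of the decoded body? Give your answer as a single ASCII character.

Answer: n

Derivation:
Chunk 1: stream[0..1]='8' size=0x8=8, data at stream[3..11]='jufggppt' -> body[0..8], body so far='jufggppt'
Chunk 2: stream[13..14]='1' size=0x1=1, data at stream[16..17]='q' -> body[8..9], body so far='jufggpptq'
Chunk 3: stream[19..20]='4' size=0x4=4, data at stream[22..26]='avn2' -> body[9..13], body so far='jufggpptqavn2'
Chunk 4: stream[28..29]='0' size=0 (terminator). Final body='jufggpptqavn2' (13 bytes)
Body byte 11 = 'n'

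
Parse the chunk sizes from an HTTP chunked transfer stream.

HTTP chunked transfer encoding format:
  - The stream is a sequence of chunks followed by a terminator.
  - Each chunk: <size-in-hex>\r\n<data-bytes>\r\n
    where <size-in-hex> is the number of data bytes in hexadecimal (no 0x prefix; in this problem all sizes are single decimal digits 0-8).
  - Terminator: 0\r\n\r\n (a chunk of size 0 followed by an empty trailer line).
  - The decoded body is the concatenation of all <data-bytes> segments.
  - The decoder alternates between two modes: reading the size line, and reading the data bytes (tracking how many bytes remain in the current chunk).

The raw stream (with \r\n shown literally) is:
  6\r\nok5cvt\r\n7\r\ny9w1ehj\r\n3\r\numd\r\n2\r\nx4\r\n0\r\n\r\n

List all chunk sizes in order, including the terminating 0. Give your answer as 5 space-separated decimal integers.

Chunk 1: stream[0..1]='6' size=0x6=6, data at stream[3..9]='ok5cvt' -> body[0..6], body so far='ok5cvt'
Chunk 2: stream[11..12]='7' size=0x7=7, data at stream[14..21]='y9w1ehj' -> body[6..13], body so far='ok5cvty9w1ehj'
Chunk 3: stream[23..24]='3' size=0x3=3, data at stream[26..29]='umd' -> body[13..16], body so far='ok5cvty9w1ehjumd'
Chunk 4: stream[31..32]='2' size=0x2=2, data at stream[34..36]='x4' -> body[16..18], body so far='ok5cvty9w1ehjumdx4'
Chunk 5: stream[38..39]='0' size=0 (terminator). Final body='ok5cvty9w1ehjumdx4' (18 bytes)

Answer: 6 7 3 2 0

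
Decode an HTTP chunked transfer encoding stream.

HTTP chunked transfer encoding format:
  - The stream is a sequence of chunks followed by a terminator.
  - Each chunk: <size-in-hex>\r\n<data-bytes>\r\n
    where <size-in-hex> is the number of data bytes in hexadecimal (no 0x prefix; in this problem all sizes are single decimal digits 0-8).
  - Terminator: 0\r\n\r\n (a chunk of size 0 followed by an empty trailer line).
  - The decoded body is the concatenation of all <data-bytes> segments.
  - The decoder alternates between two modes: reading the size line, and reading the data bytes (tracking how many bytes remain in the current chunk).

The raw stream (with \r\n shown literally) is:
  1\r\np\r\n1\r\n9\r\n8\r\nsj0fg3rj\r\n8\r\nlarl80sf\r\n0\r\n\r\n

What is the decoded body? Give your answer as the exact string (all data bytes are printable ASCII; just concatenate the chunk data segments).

Answer: p9sj0fg3rjlarl80sf

Derivation:
Chunk 1: stream[0..1]='1' size=0x1=1, data at stream[3..4]='p' -> body[0..1], body so far='p'
Chunk 2: stream[6..7]='1' size=0x1=1, data at stream[9..10]='9' -> body[1..2], body so far='p9'
Chunk 3: stream[12..13]='8' size=0x8=8, data at stream[15..23]='sj0fg3rj' -> body[2..10], body so far='p9sj0fg3rj'
Chunk 4: stream[25..26]='8' size=0x8=8, data at stream[28..36]='larl80sf' -> body[10..18], body so far='p9sj0fg3rjlarl80sf'
Chunk 5: stream[38..39]='0' size=0 (terminator). Final body='p9sj0fg3rjlarl80sf' (18 bytes)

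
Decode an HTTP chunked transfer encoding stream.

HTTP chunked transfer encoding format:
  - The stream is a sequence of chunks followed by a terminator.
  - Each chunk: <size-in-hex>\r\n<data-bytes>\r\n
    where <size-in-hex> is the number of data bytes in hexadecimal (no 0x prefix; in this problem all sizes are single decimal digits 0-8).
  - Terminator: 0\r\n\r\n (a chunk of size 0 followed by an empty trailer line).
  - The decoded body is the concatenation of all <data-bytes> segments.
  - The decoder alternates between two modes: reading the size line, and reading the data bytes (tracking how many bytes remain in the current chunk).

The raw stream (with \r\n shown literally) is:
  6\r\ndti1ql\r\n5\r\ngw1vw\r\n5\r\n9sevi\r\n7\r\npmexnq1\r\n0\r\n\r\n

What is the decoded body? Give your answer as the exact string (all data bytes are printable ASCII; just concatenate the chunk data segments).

Answer: dti1qlgw1vw9sevipmexnq1

Derivation:
Chunk 1: stream[0..1]='6' size=0x6=6, data at stream[3..9]='dti1ql' -> body[0..6], body so far='dti1ql'
Chunk 2: stream[11..12]='5' size=0x5=5, data at stream[14..19]='gw1vw' -> body[6..11], body so far='dti1qlgw1vw'
Chunk 3: stream[21..22]='5' size=0x5=5, data at stream[24..29]='9sevi' -> body[11..16], body so far='dti1qlgw1vw9sevi'
Chunk 4: stream[31..32]='7' size=0x7=7, data at stream[34..41]='pmexnq1' -> body[16..23], body so far='dti1qlgw1vw9sevipmexnq1'
Chunk 5: stream[43..44]='0' size=0 (terminator). Final body='dti1qlgw1vw9sevipmexnq1' (23 bytes)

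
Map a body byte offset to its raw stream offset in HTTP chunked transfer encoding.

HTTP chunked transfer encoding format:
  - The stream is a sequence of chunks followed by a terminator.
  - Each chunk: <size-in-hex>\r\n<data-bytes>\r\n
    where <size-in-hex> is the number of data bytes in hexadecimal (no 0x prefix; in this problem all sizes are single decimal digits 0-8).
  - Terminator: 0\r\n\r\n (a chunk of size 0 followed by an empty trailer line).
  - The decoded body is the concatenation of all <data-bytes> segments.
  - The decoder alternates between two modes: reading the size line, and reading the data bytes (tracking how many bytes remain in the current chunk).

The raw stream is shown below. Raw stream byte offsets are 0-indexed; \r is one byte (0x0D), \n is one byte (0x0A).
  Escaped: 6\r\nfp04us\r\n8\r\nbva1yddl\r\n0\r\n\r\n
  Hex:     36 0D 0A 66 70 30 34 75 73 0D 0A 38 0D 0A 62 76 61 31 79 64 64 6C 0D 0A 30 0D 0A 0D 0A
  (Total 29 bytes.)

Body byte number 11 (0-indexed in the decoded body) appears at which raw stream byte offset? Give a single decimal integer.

Answer: 19

Derivation:
Chunk 1: stream[0..1]='6' size=0x6=6, data at stream[3..9]='fp04us' -> body[0..6], body so far='fp04us'
Chunk 2: stream[11..12]='8' size=0x8=8, data at stream[14..22]='bva1yddl' -> body[6..14], body so far='fp04usbva1yddl'
Chunk 3: stream[24..25]='0' size=0 (terminator). Final body='fp04usbva1yddl' (14 bytes)
Body byte 11 at stream offset 19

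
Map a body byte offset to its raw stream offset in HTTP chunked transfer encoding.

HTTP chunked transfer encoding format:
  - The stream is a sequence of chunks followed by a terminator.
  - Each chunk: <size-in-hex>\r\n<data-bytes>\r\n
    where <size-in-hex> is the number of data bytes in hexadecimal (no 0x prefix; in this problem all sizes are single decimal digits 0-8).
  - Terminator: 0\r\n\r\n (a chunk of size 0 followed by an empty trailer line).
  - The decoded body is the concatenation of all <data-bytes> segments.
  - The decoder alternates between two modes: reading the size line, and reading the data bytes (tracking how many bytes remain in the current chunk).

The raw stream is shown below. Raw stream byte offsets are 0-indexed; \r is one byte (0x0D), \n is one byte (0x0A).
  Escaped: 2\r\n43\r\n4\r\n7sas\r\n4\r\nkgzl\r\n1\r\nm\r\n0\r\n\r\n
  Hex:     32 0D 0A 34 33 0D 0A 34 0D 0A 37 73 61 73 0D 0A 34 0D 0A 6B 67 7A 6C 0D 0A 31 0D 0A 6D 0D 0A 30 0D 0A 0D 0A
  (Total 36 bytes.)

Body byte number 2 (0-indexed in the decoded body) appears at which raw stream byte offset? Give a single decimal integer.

Answer: 10

Derivation:
Chunk 1: stream[0..1]='2' size=0x2=2, data at stream[3..5]='43' -> body[0..2], body so far='43'
Chunk 2: stream[7..8]='4' size=0x4=4, data at stream[10..14]='7sas' -> body[2..6], body so far='437sas'
Chunk 3: stream[16..17]='4' size=0x4=4, data at stream[19..23]='kgzl' -> body[6..10], body so far='437saskgzl'
Chunk 4: stream[25..26]='1' size=0x1=1, data at stream[28..29]='m' -> body[10..11], body so far='437saskgzlm'
Chunk 5: stream[31..32]='0' size=0 (terminator). Final body='437saskgzlm' (11 bytes)
Body byte 2 at stream offset 10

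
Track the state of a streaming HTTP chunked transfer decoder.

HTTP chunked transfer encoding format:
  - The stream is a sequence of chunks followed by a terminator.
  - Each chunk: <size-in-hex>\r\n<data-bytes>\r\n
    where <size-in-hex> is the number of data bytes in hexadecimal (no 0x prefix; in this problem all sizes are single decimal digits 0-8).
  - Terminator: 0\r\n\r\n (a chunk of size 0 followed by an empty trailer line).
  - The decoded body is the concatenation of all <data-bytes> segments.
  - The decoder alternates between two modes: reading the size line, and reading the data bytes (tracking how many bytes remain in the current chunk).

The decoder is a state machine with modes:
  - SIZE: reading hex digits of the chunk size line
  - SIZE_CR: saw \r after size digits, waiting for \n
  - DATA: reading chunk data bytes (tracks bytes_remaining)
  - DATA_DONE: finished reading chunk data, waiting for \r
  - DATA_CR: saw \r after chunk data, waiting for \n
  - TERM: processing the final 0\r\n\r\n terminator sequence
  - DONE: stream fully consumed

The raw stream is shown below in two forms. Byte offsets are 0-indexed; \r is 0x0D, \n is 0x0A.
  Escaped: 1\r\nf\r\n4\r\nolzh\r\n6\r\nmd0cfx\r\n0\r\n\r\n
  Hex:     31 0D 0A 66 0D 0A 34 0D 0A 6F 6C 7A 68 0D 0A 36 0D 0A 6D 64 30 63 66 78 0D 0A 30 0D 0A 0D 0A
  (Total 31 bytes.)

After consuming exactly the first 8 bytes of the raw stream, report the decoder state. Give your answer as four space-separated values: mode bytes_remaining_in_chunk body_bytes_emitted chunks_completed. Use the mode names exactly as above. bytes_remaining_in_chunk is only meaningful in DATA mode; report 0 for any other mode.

Byte 0 = '1': mode=SIZE remaining=0 emitted=0 chunks_done=0
Byte 1 = 0x0D: mode=SIZE_CR remaining=0 emitted=0 chunks_done=0
Byte 2 = 0x0A: mode=DATA remaining=1 emitted=0 chunks_done=0
Byte 3 = 'f': mode=DATA_DONE remaining=0 emitted=1 chunks_done=0
Byte 4 = 0x0D: mode=DATA_CR remaining=0 emitted=1 chunks_done=0
Byte 5 = 0x0A: mode=SIZE remaining=0 emitted=1 chunks_done=1
Byte 6 = '4': mode=SIZE remaining=0 emitted=1 chunks_done=1
Byte 7 = 0x0D: mode=SIZE_CR remaining=0 emitted=1 chunks_done=1

Answer: SIZE_CR 0 1 1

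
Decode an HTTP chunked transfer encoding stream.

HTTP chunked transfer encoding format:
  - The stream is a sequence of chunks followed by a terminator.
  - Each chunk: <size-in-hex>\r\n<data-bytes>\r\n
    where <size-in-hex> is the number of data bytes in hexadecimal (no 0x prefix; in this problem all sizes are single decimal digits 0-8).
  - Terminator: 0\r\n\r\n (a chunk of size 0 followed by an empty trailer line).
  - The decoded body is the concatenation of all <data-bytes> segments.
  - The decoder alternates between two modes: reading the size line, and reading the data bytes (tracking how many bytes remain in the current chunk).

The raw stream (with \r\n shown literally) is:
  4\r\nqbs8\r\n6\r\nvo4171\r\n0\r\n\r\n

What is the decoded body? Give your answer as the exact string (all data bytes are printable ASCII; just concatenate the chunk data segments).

Chunk 1: stream[0..1]='4' size=0x4=4, data at stream[3..7]='qbs8' -> body[0..4], body so far='qbs8'
Chunk 2: stream[9..10]='6' size=0x6=6, data at stream[12..18]='vo4171' -> body[4..10], body so far='qbs8vo4171'
Chunk 3: stream[20..21]='0' size=0 (terminator). Final body='qbs8vo4171' (10 bytes)

Answer: qbs8vo4171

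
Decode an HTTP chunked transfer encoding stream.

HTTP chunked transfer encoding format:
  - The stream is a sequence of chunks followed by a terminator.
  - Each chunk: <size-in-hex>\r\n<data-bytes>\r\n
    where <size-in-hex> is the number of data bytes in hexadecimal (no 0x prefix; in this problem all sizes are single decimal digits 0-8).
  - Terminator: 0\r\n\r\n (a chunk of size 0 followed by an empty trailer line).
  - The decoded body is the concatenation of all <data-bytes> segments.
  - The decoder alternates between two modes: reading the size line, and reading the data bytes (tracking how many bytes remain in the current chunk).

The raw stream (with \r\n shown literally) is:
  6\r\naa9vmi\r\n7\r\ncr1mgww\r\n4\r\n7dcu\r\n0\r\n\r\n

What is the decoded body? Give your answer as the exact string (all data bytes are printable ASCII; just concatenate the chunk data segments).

Answer: aa9vmicr1mgww7dcu

Derivation:
Chunk 1: stream[0..1]='6' size=0x6=6, data at stream[3..9]='aa9vmi' -> body[0..6], body so far='aa9vmi'
Chunk 2: stream[11..12]='7' size=0x7=7, data at stream[14..21]='cr1mgww' -> body[6..13], body so far='aa9vmicr1mgww'
Chunk 3: stream[23..24]='4' size=0x4=4, data at stream[26..30]='7dcu' -> body[13..17], body so far='aa9vmicr1mgww7dcu'
Chunk 4: stream[32..33]='0' size=0 (terminator). Final body='aa9vmicr1mgww7dcu' (17 bytes)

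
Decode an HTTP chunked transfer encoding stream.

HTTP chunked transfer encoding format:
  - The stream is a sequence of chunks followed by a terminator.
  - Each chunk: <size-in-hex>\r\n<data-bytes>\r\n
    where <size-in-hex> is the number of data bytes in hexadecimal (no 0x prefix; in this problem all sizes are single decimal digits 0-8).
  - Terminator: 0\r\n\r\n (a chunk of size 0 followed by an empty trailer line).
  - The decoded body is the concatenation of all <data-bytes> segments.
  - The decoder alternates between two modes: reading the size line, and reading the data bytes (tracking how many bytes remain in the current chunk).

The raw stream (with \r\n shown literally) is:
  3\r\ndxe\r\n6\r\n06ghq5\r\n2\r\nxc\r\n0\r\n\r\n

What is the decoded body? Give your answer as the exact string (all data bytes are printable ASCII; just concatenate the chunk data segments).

Chunk 1: stream[0..1]='3' size=0x3=3, data at stream[3..6]='dxe' -> body[0..3], body so far='dxe'
Chunk 2: stream[8..9]='6' size=0x6=6, data at stream[11..17]='06ghq5' -> body[3..9], body so far='dxe06ghq5'
Chunk 3: stream[19..20]='2' size=0x2=2, data at stream[22..24]='xc' -> body[9..11], body so far='dxe06ghq5xc'
Chunk 4: stream[26..27]='0' size=0 (terminator). Final body='dxe06ghq5xc' (11 bytes)

Answer: dxe06ghq5xc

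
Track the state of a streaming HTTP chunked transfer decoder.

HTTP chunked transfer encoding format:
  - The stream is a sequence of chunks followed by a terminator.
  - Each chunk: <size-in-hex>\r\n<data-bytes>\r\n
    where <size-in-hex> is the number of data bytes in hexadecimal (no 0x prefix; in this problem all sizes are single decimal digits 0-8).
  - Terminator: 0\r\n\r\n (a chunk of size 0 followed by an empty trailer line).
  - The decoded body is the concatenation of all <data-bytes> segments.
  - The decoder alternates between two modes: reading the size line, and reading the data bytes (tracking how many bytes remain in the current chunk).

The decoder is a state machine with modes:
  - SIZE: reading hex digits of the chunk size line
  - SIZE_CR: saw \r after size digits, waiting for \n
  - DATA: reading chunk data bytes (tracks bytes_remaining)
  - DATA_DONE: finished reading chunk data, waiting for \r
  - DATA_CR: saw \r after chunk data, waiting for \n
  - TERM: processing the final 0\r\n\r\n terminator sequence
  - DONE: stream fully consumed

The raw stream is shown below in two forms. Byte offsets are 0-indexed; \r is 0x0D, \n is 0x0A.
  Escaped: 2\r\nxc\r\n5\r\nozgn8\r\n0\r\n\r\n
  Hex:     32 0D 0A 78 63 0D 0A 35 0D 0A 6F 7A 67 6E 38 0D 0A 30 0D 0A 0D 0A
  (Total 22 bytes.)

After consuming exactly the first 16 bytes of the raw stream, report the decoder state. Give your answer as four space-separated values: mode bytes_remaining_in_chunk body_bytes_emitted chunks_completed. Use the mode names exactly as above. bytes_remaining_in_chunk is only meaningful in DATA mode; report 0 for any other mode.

Byte 0 = '2': mode=SIZE remaining=0 emitted=0 chunks_done=0
Byte 1 = 0x0D: mode=SIZE_CR remaining=0 emitted=0 chunks_done=0
Byte 2 = 0x0A: mode=DATA remaining=2 emitted=0 chunks_done=0
Byte 3 = 'x': mode=DATA remaining=1 emitted=1 chunks_done=0
Byte 4 = 'c': mode=DATA_DONE remaining=0 emitted=2 chunks_done=0
Byte 5 = 0x0D: mode=DATA_CR remaining=0 emitted=2 chunks_done=0
Byte 6 = 0x0A: mode=SIZE remaining=0 emitted=2 chunks_done=1
Byte 7 = '5': mode=SIZE remaining=0 emitted=2 chunks_done=1
Byte 8 = 0x0D: mode=SIZE_CR remaining=0 emitted=2 chunks_done=1
Byte 9 = 0x0A: mode=DATA remaining=5 emitted=2 chunks_done=1
Byte 10 = 'o': mode=DATA remaining=4 emitted=3 chunks_done=1
Byte 11 = 'z': mode=DATA remaining=3 emitted=4 chunks_done=1
Byte 12 = 'g': mode=DATA remaining=2 emitted=5 chunks_done=1
Byte 13 = 'n': mode=DATA remaining=1 emitted=6 chunks_done=1
Byte 14 = '8': mode=DATA_DONE remaining=0 emitted=7 chunks_done=1
Byte 15 = 0x0D: mode=DATA_CR remaining=0 emitted=7 chunks_done=1

Answer: DATA_CR 0 7 1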